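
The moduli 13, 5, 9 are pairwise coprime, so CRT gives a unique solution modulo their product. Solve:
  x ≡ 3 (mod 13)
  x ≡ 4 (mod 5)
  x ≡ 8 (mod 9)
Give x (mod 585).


Moduli 13, 5, 9 are pairwise coprime; by CRT there is a unique solution modulo M = 13 · 5 · 9 = 585.
Solve pairwise, accumulating the modulus:
  Start with x ≡ 3 (mod 13).
  Combine with x ≡ 4 (mod 5): since gcd(13, 5) = 1, we get a unique residue mod 65.
    Write x = 3 + 13·t and substitute into x ≡ 4 (mod 5): 13·t ≡ 4 − 3 = 1 (mod 5).
    Reduce coefficients mod 5: 3·t ≡ 1 (mod 5).
    The inverse of 3 mod 5 is 2 (since 3·2 = 6 = 1·5 + 1), so t ≡ 2·1 = 2 ≡ 2 (mod 5).
    Then x = 3 + 13·2 = 29, valid modulo lcm(13, 5) = 65: x ≡ 29 (mod 65).
  Combine with x ≡ 8 (mod 9): since gcd(65, 9) = 1, we get a unique residue mod 585.
    Write x = 29 + 65·t and substitute into x ≡ 8 (mod 9): 65·t ≡ 8 − 29 = -21 (mod 9).
    Reduce coefficients mod 9: 2·t ≡ 6 (mod 9).
    The inverse of 2 mod 9 is 5 (since 2·5 = 10 = 1·9 + 1), so t ≡ 5·6 = 30 ≡ 3 (mod 9).
    Then x = 29 + 65·3 = 224, valid modulo lcm(65, 9) = 585: x ≡ 224 (mod 585).
Verify: 224 mod 13 = 3 ✓, 224 mod 5 = 4 ✓, 224 mod 9 = 8 ✓.

x ≡ 224 (mod 585).


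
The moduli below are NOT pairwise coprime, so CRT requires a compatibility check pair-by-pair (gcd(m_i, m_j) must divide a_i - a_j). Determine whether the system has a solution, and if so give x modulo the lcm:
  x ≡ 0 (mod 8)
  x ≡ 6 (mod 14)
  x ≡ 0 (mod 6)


Moduli 8, 14, 6 are not pairwise coprime, so CRT works modulo lcm(m_i) when all pairwise compatibility conditions hold.
Pairwise compatibility: gcd(m_i, m_j) must divide a_i - a_j for every pair.
Merge one congruence at a time:
  Start: x ≡ 0 (mod 8).
  Combine with x ≡ 6 (mod 14): gcd(8, 14) = 2; 6 - 0 = 6, which IS divisible by 2, so compatible.
    Write x = 0 + 8·t and substitute into x ≡ 6 (mod 14): 8·t ≡ 6 − 0 = 6 (mod 14).
    Divide the congruence (and modulus) by g = 2: 4·t ≡ 3 (mod 7).
    The inverse of 4 mod 7 is 2 (since 4·2 = 8 = 1·7 + 1), so t ≡ 2·3 = 6 ≡ 6 (mod 7).
    Then x = 0 + 8·6 = 48, valid modulo lcm(8, 14) = 56: x ≡ 48 (mod 56).
  Combine with x ≡ 0 (mod 6): gcd(56, 6) = 2; 0 - 48 = -48, which IS divisible by 2, so compatible.
    Write x = 48 + 56·t and substitute into x ≡ 0 (mod 6): 56·t ≡ 0 − 48 = -48 (mod 6).
    Divide the congruence (and modulus) by g = 2: 28·t ≡ -24 (mod 3).
    Reduce coefficients mod 3: 1·t ≡ 0 (mod 3).
    So t ≡ 0 (mod 3).
    Then x = 48 + 56·0 = 48, valid modulo lcm(56, 6) = 168: x ≡ 48 (mod 168).
Verify: 48 mod 8 = 0, 48 mod 14 = 6, 48 mod 6 = 0.

x ≡ 48 (mod 168).


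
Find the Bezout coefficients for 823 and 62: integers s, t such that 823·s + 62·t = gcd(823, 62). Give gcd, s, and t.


Euclidean algorithm on (823, 62) — divide until remainder is 0:
  823 = 13 · 62 + 17
  62 = 3 · 17 + 11
  17 = 1 · 11 + 6
  11 = 1 · 6 + 5
  6 = 1 · 5 + 1
  5 = 5 · 1 + 0
gcd(823, 62) = 1.
Track Bezout coefficients alongside the remainders: start with r₀ = 823 = a·1 + b·0 (s = 1, t = 0) and r₁ = 62 = a·0 + b·1 (s = 0, t = 1); each new remainder r_{k+1} = r_{k-1} − q_k·r_k inherits s_{k+1} = s_{k-1} − q_k·s_k, t_{k+1} = t_{k-1} − q_k·t_k, so r_k = a·s_k + b·t_k at every step:
  q = 13: r = 17, s = 1 − 13·0 = 1, t = 0 − 13·1 = -13  (check: 823·1 + 62·(-13) = 17)
  q = 3: r = 11, s = 0 − 3·1 = -3, t = 1 − 3·(-13) = 40  (check: 823·(-3) + 62·40 = 11)
  q = 1: r = 6, s = 1 − 1·(-3) = 4, t = -13 − 1·40 = -53  (check: 823·4 + 62·(-53) = 6)
  q = 1: r = 5, s = -3 − 1·4 = -7, t = 40 − 1·(-53) = 93  (check: 823·(-7) + 62·93 = 5)
  q = 1: r = 1, s = 4 − 1·(-7) = 11, t = -53 − 1·93 = -146  (check: 823·11 + 62·(-146) = 1)
The row with r = 1 (the gcd) gives the Bezout coefficients s = 11, t = -146.
Result: 823 · (11) + 62 · (-146) = 1.

gcd(823, 62) = 1; s = 11, t = -146 (check: 823·11 + 62·(-146) = 1).


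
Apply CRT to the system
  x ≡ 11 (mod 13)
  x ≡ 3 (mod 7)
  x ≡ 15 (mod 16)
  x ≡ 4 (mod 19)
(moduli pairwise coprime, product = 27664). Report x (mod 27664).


Product of moduli M = 13 · 7 · 16 · 19 = 27664.
Merge one congruence at a time:
  Start: x ≡ 11 (mod 13).
  Combine with x ≡ 3 (mod 7); new modulus lcm = 91.
    Write x = 11 + 13·t and substitute into x ≡ 3 (mod 7): 13·t ≡ 3 − 11 = -8 (mod 7).
    Reduce coefficients mod 7: 6·t ≡ 6 (mod 7).
    The inverse of 6 mod 7 is 6 (since 6·6 = 36 = 5·7 + 1), so t ≡ 6·6 = 36 ≡ 1 (mod 7).
    Then x = 11 + 13·1 = 24, valid modulo lcm(13, 7) = 91: x ≡ 24 (mod 91).
  Combine with x ≡ 15 (mod 16); new modulus lcm = 1456.
    Write x = 24 + 91·t and substitute into x ≡ 15 (mod 16): 91·t ≡ 15 − 24 = -9 (mod 16).
    Reduce coefficients mod 16: 11·t ≡ 7 (mod 16).
    The inverse of 11 mod 16 is 3 (since 11·3 = 33 = 2·16 + 1), so t ≡ 3·7 = 21 ≡ 5 (mod 16).
    Then x = 24 + 91·5 = 479, valid modulo lcm(91, 16) = 1456: x ≡ 479 (mod 1456).
  Combine with x ≡ 4 (mod 19); new modulus lcm = 27664.
    Write x = 479 + 1456·t and substitute into x ≡ 4 (mod 19): 1456·t ≡ 4 − 479 = -475 (mod 19).
    Reduce coefficients mod 19: 12·t ≡ 0 (mod 19).
    The inverse of 12 mod 19 is 8 (since 12·8 = 96 = 5·19 + 1), so t ≡ 8·0 = 0 ≡ 0 (mod 19).
    Then x = 479 + 1456·0 = 479, valid modulo lcm(1456, 19) = 27664: x ≡ 479 (mod 27664).
Verify against each original: 479 mod 13 = 11, 479 mod 7 = 3, 479 mod 16 = 15, 479 mod 19 = 4.

x ≡ 479 (mod 27664).


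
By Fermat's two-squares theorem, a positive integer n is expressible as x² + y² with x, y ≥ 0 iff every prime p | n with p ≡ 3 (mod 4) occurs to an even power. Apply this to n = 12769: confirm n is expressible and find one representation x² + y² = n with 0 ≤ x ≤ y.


Step 1: Factor n = 12769 = 113^2.
Step 2: Check the mod-4 condition on each prime factor: 113 ≡ 1 (mod 4), exponent 2.
All primes ≡ 3 (mod 4) appear to even exponent (or don't appear), so by the two-squares theorem n IS expressible as a sum of two squares.
Step 3: Build a representation. Here n = 113 · 113 is a product of primes ≡ 1 (mod 4). Each prime p ≡ 1 (mod 4) is itself a sum of two squares; find a² by testing p − a² for a perfect square:
  113: 113 − 1² = 112, 113 − 2² = 109, 113 − 3² = 104, 113 − 4² = 97, 113 − 5² = 88, 113 − 6² = 77, 113 − 7² = 64 = 8² ⇒ 113 = 7² + 8².
  Combine using the Brahmagupta–Fibonacci identity (a² + b²)(c² + d²) = (ac − bd)² + (ad + bc)² = (ac + bd)² + (ad − bc)²:
  113 · 113 = 12769: from (7² + 8²)(7² + 8²), take (7·7 − 8·8, 7·8 + 8·7) = (49 − 64, 56 + 56) = (-15, 112); dropping signs (only squares matter) gives (15, 112); check 15² + 112² = 225 + 12544 = 12769 ✓.
Step 4: Order so x ≤ y and verify: 15² + 112² = 225 + 12544 = 12769 = n. ✓

n = 12769 = 15² + 112² (one valid representation with x ≤ y).


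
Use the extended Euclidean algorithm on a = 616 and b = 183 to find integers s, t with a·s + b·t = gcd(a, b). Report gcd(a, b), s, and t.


Euclidean algorithm on (616, 183) — divide until remainder is 0:
  616 = 3 · 183 + 67
  183 = 2 · 67 + 49
  67 = 1 · 49 + 18
  49 = 2 · 18 + 13
  18 = 1 · 13 + 5
  13 = 2 · 5 + 3
  5 = 1 · 3 + 2
  3 = 1 · 2 + 1
  2 = 2 · 1 + 0
gcd(616, 183) = 1.
Track Bezout coefficients alongside the remainders: start with r₀ = 616 = a·1 + b·0 (s = 1, t = 0) and r₁ = 183 = a·0 + b·1 (s = 0, t = 1); each new remainder r_{k+1} = r_{k-1} − q_k·r_k inherits s_{k+1} = s_{k-1} − q_k·s_k, t_{k+1} = t_{k-1} − q_k·t_k, so r_k = a·s_k + b·t_k at every step:
  q = 3: r = 67, s = 1 − 3·0 = 1, t = 0 − 3·1 = -3  (check: 616·1 + 183·(-3) = 67)
  q = 2: r = 49, s = 0 − 2·1 = -2, t = 1 − 2·(-3) = 7  (check: 616·(-2) + 183·7 = 49)
  q = 1: r = 18, s = 1 − 1·(-2) = 3, t = -3 − 1·7 = -10  (check: 616·3 + 183·(-10) = 18)
  q = 2: r = 13, s = -2 − 2·3 = -8, t = 7 − 2·(-10) = 27  (check: 616·(-8) + 183·27 = 13)
  q = 1: r = 5, s = 3 − 1·(-8) = 11, t = -10 − 1·27 = -37  (check: 616·11 + 183·(-37) = 5)
  q = 2: r = 3, s = -8 − 2·11 = -30, t = 27 − 2·(-37) = 101  (check: 616·(-30) + 183·101 = 3)
  q = 1: r = 2, s = 11 − 1·(-30) = 41, t = -37 − 1·101 = -138  (check: 616·41 + 183·(-138) = 2)
  q = 1: r = 1, s = -30 − 1·41 = -71, t = 101 − 1·(-138) = 239  (check: 616·(-71) + 183·239 = 1)
The row with r = 1 (the gcd) gives the Bezout coefficients s = -71, t = 239.
Result: 616 · (-71) + 183 · (239) = 1.

gcd(616, 183) = 1; s = -71, t = 239 (check: 616·(-71) + 183·239 = 1).


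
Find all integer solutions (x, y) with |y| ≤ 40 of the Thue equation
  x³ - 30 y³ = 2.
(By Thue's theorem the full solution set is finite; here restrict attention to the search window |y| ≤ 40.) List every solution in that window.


The equation is x³ - 30y³ = 2. For fixed y, x³ = 30·y³ + 2, so a solution requires the RHS to be a perfect cube.
Strategy: iterate y from -40 to 40, compute RHS = 30·y³ + 2, and check whether it is a (positive or negative) perfect cube.
Check small values of y:
  y = 0: RHS = 2 is not a perfect cube.
  y = 1: RHS = 32 is not a perfect cube.
  y = -1: RHS = -28 is not a perfect cube.
  y = 2: RHS = 242 is not a perfect cube.
  y = -2: RHS = -238 is not a perfect cube.
  y = 3: RHS = 812 is not a perfect cube.
  y = -3: RHS = -808 is not a perfect cube.
Continuing the search up to |y| = 40 finds no solutions either.
No (x, y) in the scanned range satisfies the equation.

No integer solutions with |y| ≤ 40.


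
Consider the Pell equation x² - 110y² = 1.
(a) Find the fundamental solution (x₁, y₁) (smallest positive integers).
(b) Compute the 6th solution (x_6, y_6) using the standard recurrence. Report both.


Step 1: Find the fundamental solution (x₁, y₁) of x² - 110y² = 1.
  Expand √110 as a continued fraction. a₀ = ⌊√110⌋ = 10; iterate m_{k+1} = d_k·a_k − m_k, d_{k+1} = (110 − m_{k+1}²)/d_k, a_{k+1} = ⌊(a₀ + m_{k+1})/d_{k+1}⌋ (starting m₀ = 0, d₀ = 1), with convergents p_k = a_k·p_{k-1} + p_{k-2}, q_k = a_k·q_{k-1} + q_{k-2} (p₋₁ = 1, q₋₁ = 0):
  k = 0: a₀ = 10; p₀/q₀ = 10/1; p₀² − 110·q₀² = 100 − 110 = -10.
  k = 1: m = 10, d = 10, a = ⌊(10 + 10)/10⌋ = 2; p/q = (2·10 + 1)/(2·1 + 0) = 21/2; p² − 110·q² = 441 − 440 = 1.
  The first convergent with p² − 110·q² = 1 gives the fundamental solution (x₁, y₁) = (21, 2).
Step 2: Apply the recurrence (x_{n+1}, y_{n+1}) = (x₁x_n + 110y₁y_n, x₁y_n + y₁x_n) repeatedly.
  From (x_1, y_1) = (21, 2): x_2 = 21·21 + 110·2·2 = 881; y_2 = 21·2 + 2·21 = 84.
  From (x_2, y_2) = (881, 84): x_3 = 21·881 + 110·2·84 = 36981; y_3 = 21·84 + 2·881 = 3526.
  From (x_3, y_3) = (36981, 3526): x_4 = 21·36981 + 110·2·3526 = 1552321; y_4 = 21·3526 + 2·36981 = 148008.
  From (x_4, y_4) = (1552321, 148008): x_5 = 21·1552321 + 110·2·148008 = 65160501; y_5 = 21·148008 + 2·1552321 = 6212810.
  From (x_5, y_5) = (65160501, 6212810): x_6 = 21·65160501 + 110·2·6212810 = 2735188721; y_6 = 21·6212810 + 2·65160501 = 260790012.
Step 3: Verify x_6² - 110·y_6² = 7481257339485615841 - 7481257339485615840 = 1 (should be 1). ✓

(x_1, y_1) = (21, 2); (x_6, y_6) = (2735188721, 260790012).


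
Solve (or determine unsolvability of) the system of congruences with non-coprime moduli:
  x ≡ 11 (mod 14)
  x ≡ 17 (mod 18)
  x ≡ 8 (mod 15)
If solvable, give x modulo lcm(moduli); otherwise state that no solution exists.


Moduli 14, 18, 15 are not pairwise coprime, so CRT works modulo lcm(m_i) when all pairwise compatibility conditions hold.
Pairwise compatibility: gcd(m_i, m_j) must divide a_i - a_j for every pair.
Merge one congruence at a time:
  Start: x ≡ 11 (mod 14).
  Combine with x ≡ 17 (mod 18): gcd(14, 18) = 2; 17 - 11 = 6, which IS divisible by 2, so compatible.
    Write x = 11 + 14·t and substitute into x ≡ 17 (mod 18): 14·t ≡ 17 − 11 = 6 (mod 18).
    Divide the congruence (and modulus) by g = 2: 7·t ≡ 3 (mod 9).
    The inverse of 7 mod 9 is 4 (since 7·4 = 28 = 3·9 + 1), so t ≡ 4·3 = 12 ≡ 3 (mod 9).
    Then x = 11 + 14·3 = 53, valid modulo lcm(14, 18) = 126: x ≡ 53 (mod 126).
  Combine with x ≡ 8 (mod 15): gcd(126, 15) = 3; 8 - 53 = -45, which IS divisible by 3, so compatible.
    Write x = 53 + 126·t and substitute into x ≡ 8 (mod 15): 126·t ≡ 8 − 53 = -45 (mod 15).
    Divide the congruence (and modulus) by g = 3: 42·t ≡ -15 (mod 5).
    Reduce coefficients mod 5: 2·t ≡ 0 (mod 5).
    The inverse of 2 mod 5 is 3 (since 2·3 = 6 = 1·5 + 1), so t ≡ 3·0 = 0 ≡ 0 (mod 5).
    Then x = 53 + 126·0 = 53, valid modulo lcm(126, 15) = 630: x ≡ 53 (mod 630).
Verify: 53 mod 14 = 11, 53 mod 18 = 17, 53 mod 15 = 8.

x ≡ 53 (mod 630).


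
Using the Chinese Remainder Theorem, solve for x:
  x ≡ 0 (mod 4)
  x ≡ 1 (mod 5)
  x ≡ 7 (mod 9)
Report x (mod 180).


Moduli 4, 5, 9 are pairwise coprime; by CRT there is a unique solution modulo M = 4 · 5 · 9 = 180.
Solve pairwise, accumulating the modulus:
  Start with x ≡ 0 (mod 4).
  Combine with x ≡ 1 (mod 5): since gcd(4, 5) = 1, we get a unique residue mod 20.
    Write x = 0 + 4·t and substitute into x ≡ 1 (mod 5): 4·t ≡ 1 − 0 = 1 (mod 5).
    The inverse of 4 mod 5 is 4 (since 4·4 = 16 = 3·5 + 1), so t ≡ 4·1 = 4 ≡ 4 (mod 5).
    Then x = 0 + 4·4 = 16, valid modulo lcm(4, 5) = 20: x ≡ 16 (mod 20).
  Combine with x ≡ 7 (mod 9): since gcd(20, 9) = 1, we get a unique residue mod 180.
    Write x = 16 + 20·t and substitute into x ≡ 7 (mod 9): 20·t ≡ 7 − 16 = -9 (mod 9).
    Reduce coefficients mod 9: 2·t ≡ 0 (mod 9).
    The inverse of 2 mod 9 is 5 (since 2·5 = 10 = 1·9 + 1), so t ≡ 5·0 = 0 ≡ 0 (mod 9).
    Then x = 16 + 20·0 = 16, valid modulo lcm(20, 9) = 180: x ≡ 16 (mod 180).
Verify: 16 mod 4 = 0 ✓, 16 mod 5 = 1 ✓, 16 mod 9 = 7 ✓.

x ≡ 16 (mod 180).


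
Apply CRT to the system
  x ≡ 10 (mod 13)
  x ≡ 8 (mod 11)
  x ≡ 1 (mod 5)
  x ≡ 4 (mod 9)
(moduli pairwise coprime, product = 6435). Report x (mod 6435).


Product of moduli M = 13 · 11 · 5 · 9 = 6435.
Merge one congruence at a time:
  Start: x ≡ 10 (mod 13).
  Combine with x ≡ 8 (mod 11); new modulus lcm = 143.
    Write x = 10 + 13·t and substitute into x ≡ 8 (mod 11): 13·t ≡ 8 − 10 = -2 (mod 11).
    Reduce coefficients mod 11: 2·t ≡ 9 (mod 11).
    The inverse of 2 mod 11 is 6 (since 2·6 = 12 = 1·11 + 1), so t ≡ 6·9 = 54 ≡ 10 (mod 11).
    Then x = 10 + 13·10 = 140, valid modulo lcm(13, 11) = 143: x ≡ 140 (mod 143).
  Combine with x ≡ 1 (mod 5); new modulus lcm = 715.
    Write x = 140 + 143·t and substitute into x ≡ 1 (mod 5): 143·t ≡ 1 − 140 = -139 (mod 5).
    Reduce coefficients mod 5: 3·t ≡ 1 (mod 5).
    The inverse of 3 mod 5 is 2 (since 3·2 = 6 = 1·5 + 1), so t ≡ 2·1 = 2 ≡ 2 (mod 5).
    Then x = 140 + 143·2 = 426, valid modulo lcm(143, 5) = 715: x ≡ 426 (mod 715).
  Combine with x ≡ 4 (mod 9); new modulus lcm = 6435.
    Write x = 426 + 715·t and substitute into x ≡ 4 (mod 9): 715·t ≡ 4 − 426 = -422 (mod 9).
    Reduce coefficients mod 9: 4·t ≡ 1 (mod 9).
    The inverse of 4 mod 9 is 7 (since 4·7 = 28 = 3·9 + 1), so t ≡ 7·1 = 7 ≡ 7 (mod 9).
    Then x = 426 + 715·7 = 5431, valid modulo lcm(715, 9) = 6435: x ≡ 5431 (mod 6435).
Verify against each original: 5431 mod 13 = 10, 5431 mod 11 = 8, 5431 mod 5 = 1, 5431 mod 9 = 4.

x ≡ 5431 (mod 6435).


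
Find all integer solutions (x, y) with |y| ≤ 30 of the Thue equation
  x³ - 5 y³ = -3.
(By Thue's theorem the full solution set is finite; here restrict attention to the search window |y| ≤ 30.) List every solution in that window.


The equation is x³ - 5y³ = -3. For fixed y, x³ = 5·y³ − 3, so a solution requires the RHS to be a perfect cube.
Strategy: iterate y from -30 to 30, compute RHS = 5·y³ − 3, and check whether it is a (positive or negative) perfect cube.
Check small values of y:
  y = 0: RHS = -3 is not a perfect cube.
  y = 1: RHS = 2 is not a perfect cube.
  y = -1: RHS = -8 = (-2)³ ⇒ x = -2 works.
  y = 2: RHS = 37 is not a perfect cube.
  y = -2: RHS = -43 is not a perfect cube.
  y = 3: RHS = 132 is not a perfect cube.
  y = -3: RHS = -138 is not a perfect cube.
Continuing the search up to |y| = 30 finds no further solutions beyond those listed.
Collected solutions: (-2, -1).

Solutions (with |y| ≤ 30): (-2, -1).


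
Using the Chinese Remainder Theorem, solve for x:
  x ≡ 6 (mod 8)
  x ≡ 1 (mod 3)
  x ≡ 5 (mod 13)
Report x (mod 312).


Moduli 8, 3, 13 are pairwise coprime; by CRT there is a unique solution modulo M = 8 · 3 · 13 = 312.
Solve pairwise, accumulating the modulus:
  Start with x ≡ 6 (mod 8).
  Combine with x ≡ 1 (mod 3): since gcd(8, 3) = 1, we get a unique residue mod 24.
    Write x = 6 + 8·t and substitute into x ≡ 1 (mod 3): 8·t ≡ 1 − 6 = -5 (mod 3).
    Reduce coefficients mod 3: 2·t ≡ 1 (mod 3).
    The inverse of 2 mod 3 is 2 (since 2·2 = 4 = 1·3 + 1), so t ≡ 2·1 = 2 ≡ 2 (mod 3).
    Then x = 6 + 8·2 = 22, valid modulo lcm(8, 3) = 24: x ≡ 22 (mod 24).
  Combine with x ≡ 5 (mod 13): since gcd(24, 13) = 1, we get a unique residue mod 312.
    Write x = 22 + 24·t and substitute into x ≡ 5 (mod 13): 24·t ≡ 5 − 22 = -17 (mod 13).
    Reduce coefficients mod 13: 11·t ≡ 9 (mod 13).
    The inverse of 11 mod 13 is 6 (since 11·6 = 66 = 5·13 + 1), so t ≡ 6·9 = 54 ≡ 2 (mod 13).
    Then x = 22 + 24·2 = 70, valid modulo lcm(24, 13) = 312: x ≡ 70 (mod 312).
Verify: 70 mod 8 = 6 ✓, 70 mod 3 = 1 ✓, 70 mod 13 = 5 ✓.

x ≡ 70 (mod 312).


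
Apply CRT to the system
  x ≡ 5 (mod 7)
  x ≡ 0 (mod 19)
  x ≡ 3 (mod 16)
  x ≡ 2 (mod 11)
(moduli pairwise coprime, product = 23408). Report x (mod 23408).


Product of moduli M = 7 · 19 · 16 · 11 = 23408.
Merge one congruence at a time:
  Start: x ≡ 5 (mod 7).
  Combine with x ≡ 0 (mod 19); new modulus lcm = 133.
    Write x = 5 + 7·t and substitute into x ≡ 0 (mod 19): 7·t ≡ 0 − 5 = -5 (mod 19).
    Reduce coefficients mod 19: 7·t ≡ 14 (mod 19).
    The inverse of 7 mod 19 is 11 (since 7·11 = 77 = 4·19 + 1), so t ≡ 11·14 = 154 ≡ 2 (mod 19).
    Then x = 5 + 7·2 = 19, valid modulo lcm(7, 19) = 133: x ≡ 19 (mod 133).
  Combine with x ≡ 3 (mod 16); new modulus lcm = 2128.
    Write x = 19 + 133·t and substitute into x ≡ 3 (mod 16): 133·t ≡ 3 − 19 = -16 (mod 16).
    Reduce coefficients mod 16: 5·t ≡ 0 (mod 16).
    The inverse of 5 mod 16 is 13 (since 5·13 = 65 = 4·16 + 1), so t ≡ 13·0 = 0 ≡ 0 (mod 16).
    Then x = 19 + 133·0 = 19, valid modulo lcm(133, 16) = 2128: x ≡ 19 (mod 2128).
  Combine with x ≡ 2 (mod 11); new modulus lcm = 23408.
    Write x = 19 + 2128·t and substitute into x ≡ 2 (mod 11): 2128·t ≡ 2 − 19 = -17 (mod 11).
    Reduce coefficients mod 11: 5·t ≡ 5 (mod 11).
    The inverse of 5 mod 11 is 9 (since 5·9 = 45 = 4·11 + 1), so t ≡ 9·5 = 45 ≡ 1 (mod 11).
    Then x = 19 + 2128·1 = 2147, valid modulo lcm(2128, 11) = 23408: x ≡ 2147 (mod 23408).
Verify against each original: 2147 mod 7 = 5, 2147 mod 19 = 0, 2147 mod 16 = 3, 2147 mod 11 = 2.

x ≡ 2147 (mod 23408).


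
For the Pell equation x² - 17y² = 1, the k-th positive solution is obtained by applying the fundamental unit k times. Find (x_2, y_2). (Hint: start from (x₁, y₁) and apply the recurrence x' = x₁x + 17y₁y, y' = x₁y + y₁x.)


Step 1: Find the fundamental solution (x₁, y₁) of x² - 17y² = 1.
  Expand √17 as a continued fraction. a₀ = ⌊√17⌋ = 4; iterate m_{k+1} = d_k·a_k − m_k, d_{k+1} = (17 − m_{k+1}²)/d_k, a_{k+1} = ⌊(a₀ + m_{k+1})/d_{k+1}⌋ (starting m₀ = 0, d₀ = 1), with convergents p_k = a_k·p_{k-1} + p_{k-2}, q_k = a_k·q_{k-1} + q_{k-2} (p₋₁ = 1, q₋₁ = 0):
  k = 0: a₀ = 4; p₀/q₀ = 4/1; p₀² − 17·q₀² = 16 − 17 = -1.
  k = 1: m = 4, d = 1, a = ⌊(4 + 4)/1⌋ = 8; p/q = (8·4 + 1)/(8·1 + 0) = 33/8; p² − 17·q² = 1089 − 1088 = 1.
  The first convergent with p² − 17·q² = 1 gives the fundamental solution (x₁, y₁) = (33, 8).
Step 2: Apply the recurrence (x_{n+1}, y_{n+1}) = (x₁x_n + 17y₁y_n, x₁y_n + y₁x_n) repeatedly.
  From (x_1, y_1) = (33, 8): x_2 = 33·33 + 17·8·8 = 2177; y_2 = 33·8 + 8·33 = 528.
Step 3: Verify x_2² - 17·y_2² = 4739329 - 4739328 = 1 (should be 1). ✓

(x_1, y_1) = (33, 8); (x_2, y_2) = (2177, 528).


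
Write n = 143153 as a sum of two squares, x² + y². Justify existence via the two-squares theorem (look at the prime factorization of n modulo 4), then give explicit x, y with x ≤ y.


Step 1: Factor n = 143153 = 37 · 53 · 73.
Step 2: Check the mod-4 condition on each prime factor: 37 ≡ 1 (mod 4), exponent 1; 53 ≡ 1 (mod 4), exponent 1; 73 ≡ 1 (mod 4), exponent 1.
All primes ≡ 3 (mod 4) appear to even exponent (or don't appear), so by the two-squares theorem n IS expressible as a sum of two squares.
Step 3: Build a representation. Here n = 37 · 53 · 73 is a product of primes ≡ 1 (mod 4). Each prime p ≡ 1 (mod 4) is itself a sum of two squares; find a² by testing p − a² for a perfect square:
  37: 37 − 1² = 36 = 6² ⇒ 37 = 1² + 6².
  53: 53 − 1² = 52, 53 − 2² = 49 = 7² ⇒ 53 = 2² + 7².
  73: 73 − 1² = 72, 73 − 2² = 69, 73 − 3² = 64 = 8² ⇒ 73 = 3² + 8².
  Combine using the Brahmagupta–Fibonacci identity (a² + b²)(c² + d²) = (ac − bd)² + (ad + bc)² = (ac + bd)² + (ad − bc)²:
  37 · 53 = 1961: from (1² + 6²)(2² + 7²), take (1·2 − 6·7, 1·7 + 6·2) = (2 − 42, 7 + 12) = (-40, 19); dropping signs (only squares matter) gives (40, 19); check 40² + 19² = 1600 + 361 = 1961 ✓.
  1961 · 73 = 143153: from (40² + 19²)(3² + 8²), take (40·3 − 19·8, 40·8 + 19·3) = (120 − 152, 320 + 57) = (-32, 377); dropping signs (only squares matter) gives (32, 377); check 32² + 377² = 1024 + 142129 = 143153 ✓.
Step 4: Order so x ≤ y and verify: 32² + 377² = 1024 + 142129 = 143153 = n. ✓

n = 143153 = 32² + 377² (one valid representation with x ≤ y).


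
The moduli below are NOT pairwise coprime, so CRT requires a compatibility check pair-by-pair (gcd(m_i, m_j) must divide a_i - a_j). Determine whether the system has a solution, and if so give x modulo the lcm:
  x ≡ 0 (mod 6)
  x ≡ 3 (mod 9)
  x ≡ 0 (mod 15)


Moduli 6, 9, 15 are not pairwise coprime, so CRT works modulo lcm(m_i) when all pairwise compatibility conditions hold.
Pairwise compatibility: gcd(m_i, m_j) must divide a_i - a_j for every pair.
Merge one congruence at a time:
  Start: x ≡ 0 (mod 6).
  Combine with x ≡ 3 (mod 9): gcd(6, 9) = 3; 3 - 0 = 3, which IS divisible by 3, so compatible.
    Write x = 0 + 6·t and substitute into x ≡ 3 (mod 9): 6·t ≡ 3 − 0 = 3 (mod 9).
    Divide the congruence (and modulus) by g = 3: 2·t ≡ 1 (mod 3).
    The inverse of 2 mod 3 is 2 (since 2·2 = 4 = 1·3 + 1), so t ≡ 2·1 = 2 ≡ 2 (mod 3).
    Then x = 0 + 6·2 = 12, valid modulo lcm(6, 9) = 18: x ≡ 12 (mod 18).
  Combine with x ≡ 0 (mod 15): gcd(18, 15) = 3; 0 - 12 = -12, which IS divisible by 3, so compatible.
    Write x = 12 + 18·t and substitute into x ≡ 0 (mod 15): 18·t ≡ 0 − 12 = -12 (mod 15).
    Divide the congruence (and modulus) by g = 3: 6·t ≡ -4 (mod 5).
    Reduce coefficients mod 5: 1·t ≡ 1 (mod 5).
    So t ≡ 1 (mod 5).
    Then x = 12 + 18·1 = 30, valid modulo lcm(18, 15) = 90: x ≡ 30 (mod 90).
Verify: 30 mod 6 = 0, 30 mod 9 = 3, 30 mod 15 = 0.

x ≡ 30 (mod 90).


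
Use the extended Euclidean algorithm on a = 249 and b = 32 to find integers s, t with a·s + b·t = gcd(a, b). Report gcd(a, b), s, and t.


Euclidean algorithm on (249, 32) — divide until remainder is 0:
  249 = 7 · 32 + 25
  32 = 1 · 25 + 7
  25 = 3 · 7 + 4
  7 = 1 · 4 + 3
  4 = 1 · 3 + 1
  3 = 3 · 1 + 0
gcd(249, 32) = 1.
Track Bezout coefficients alongside the remainders: start with r₀ = 249 = a·1 + b·0 (s = 1, t = 0) and r₁ = 32 = a·0 + b·1 (s = 0, t = 1); each new remainder r_{k+1} = r_{k-1} − q_k·r_k inherits s_{k+1} = s_{k-1} − q_k·s_k, t_{k+1} = t_{k-1} − q_k·t_k, so r_k = a·s_k + b·t_k at every step:
  q = 7: r = 25, s = 1 − 7·0 = 1, t = 0 − 7·1 = -7  (check: 249·1 + 32·(-7) = 25)
  q = 1: r = 7, s = 0 − 1·1 = -1, t = 1 − 1·(-7) = 8  (check: 249·(-1) + 32·8 = 7)
  q = 3: r = 4, s = 1 − 3·(-1) = 4, t = -7 − 3·8 = -31  (check: 249·4 + 32·(-31) = 4)
  q = 1: r = 3, s = -1 − 1·4 = -5, t = 8 − 1·(-31) = 39  (check: 249·(-5) + 32·39 = 3)
  q = 1: r = 1, s = 4 − 1·(-5) = 9, t = -31 − 1·39 = -70  (check: 249·9 + 32·(-70) = 1)
The row with r = 1 (the gcd) gives the Bezout coefficients s = 9, t = -70.
Result: 249 · (9) + 32 · (-70) = 1.

gcd(249, 32) = 1; s = 9, t = -70 (check: 249·9 + 32·(-70) = 1).


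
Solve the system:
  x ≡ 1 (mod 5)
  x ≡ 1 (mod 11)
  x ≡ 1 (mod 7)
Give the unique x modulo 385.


Moduli 5, 11, 7 are pairwise coprime; by CRT there is a unique solution modulo M = 5 · 11 · 7 = 385.
Solve pairwise, accumulating the modulus:
  Start with x ≡ 1 (mod 5).
  Combine with x ≡ 1 (mod 11): since gcd(5, 11) = 1, we get a unique residue mod 55.
    Write x = 1 + 5·t and substitute into x ≡ 1 (mod 11): 5·t ≡ 1 − 1 = 0 (mod 11).
    The inverse of 5 mod 11 is 9 (since 5·9 = 45 = 4·11 + 1), so t ≡ 9·0 = 0 ≡ 0 (mod 11).
    Then x = 1 + 5·0 = 1, valid modulo lcm(5, 11) = 55: x ≡ 1 (mod 55).
  Combine with x ≡ 1 (mod 7): since gcd(55, 7) = 1, we get a unique residue mod 385.
    Write x = 1 + 55·t and substitute into x ≡ 1 (mod 7): 55·t ≡ 1 − 1 = 0 (mod 7).
    Reduce coefficients mod 7: 6·t ≡ 0 (mod 7).
    The inverse of 6 mod 7 is 6 (since 6·6 = 36 = 5·7 + 1), so t ≡ 6·0 = 0 ≡ 0 (mod 7).
    Then x = 1 + 55·0 = 1, valid modulo lcm(55, 7) = 385: x ≡ 1 (mod 385).
Verify: 1 mod 5 = 1 ✓, 1 mod 11 = 1 ✓, 1 mod 7 = 1 ✓.

x ≡ 1 (mod 385).


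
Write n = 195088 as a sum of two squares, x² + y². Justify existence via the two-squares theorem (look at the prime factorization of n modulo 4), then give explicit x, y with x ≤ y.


Step 1: Factor n = 195088 = 2^4 · 89 · 137.
Step 2: Check the mod-4 condition on each prime factor: 2 = 2 (special); 89 ≡ 1 (mod 4), exponent 1; 137 ≡ 1 (mod 4), exponent 1.
All primes ≡ 3 (mod 4) appear to even exponent (or don't appear), so by the two-squares theorem n IS expressible as a sum of two squares.
Step 3: Build a representation. Group n = k² · m with k = 4 and m = 89 · 137 = 12193 (a product of primes ≡ 1 (mod 4)); a representation of m scales to one of n via (k·x)² + (k·y)² = k²(x² + y²). Each prime p ≡ 1 (mod 4) is itself a sum of two squares; find a² by testing p − a² for a perfect square:
  89: 89 − 1² = 88, 89 − 2² = 85, 89 − 3² = 80, 89 − 4² = 73, 89 − 5² = 64 = 8² ⇒ 89 = 5² + 8².
  137: 137 − 1² = 136, 137 − 2² = 133, 137 − 3² = 128, 137 − 4² = 121 = 11² ⇒ 137 = 4² + 11².
  Combine using the Brahmagupta–Fibonacci identity (a² + b²)(c² + d²) = (ac − bd)² + (ad + bc)² = (ac + bd)² + (ad − bc)²:
  89 · 137 = 12193: from (5² + 8²)(4² + 11²), take (5·4 − 8·11, 5·11 + 8·4) = (20 − 88, 55 + 32) = (-68, 87); dropping signs (only squares matter) gives (68, 87); check 68² + 87² = 4624 + 7569 = 12193 ✓.
  Scale by k = 4: (4·68, 4·87) = (272, 348).
Step 4: Order so x ≤ y and verify: 272² + 348² = 73984 + 121104 = 195088 = n. ✓

n = 195088 = 272² + 348² (one valid representation with x ≤ y).


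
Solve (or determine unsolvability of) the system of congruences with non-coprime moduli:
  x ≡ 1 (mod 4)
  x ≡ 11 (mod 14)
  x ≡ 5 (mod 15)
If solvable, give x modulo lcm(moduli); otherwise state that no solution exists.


Moduli 4, 14, 15 are not pairwise coprime, so CRT works modulo lcm(m_i) when all pairwise compatibility conditions hold.
Pairwise compatibility: gcd(m_i, m_j) must divide a_i - a_j for every pair.
Merge one congruence at a time:
  Start: x ≡ 1 (mod 4).
  Combine with x ≡ 11 (mod 14): gcd(4, 14) = 2; 11 - 1 = 10, which IS divisible by 2, so compatible.
    Write x = 1 + 4·t and substitute into x ≡ 11 (mod 14): 4·t ≡ 11 − 1 = 10 (mod 14).
    Divide the congruence (and modulus) by g = 2: 2·t ≡ 5 (mod 7).
    The inverse of 2 mod 7 is 4 (since 2·4 = 8 = 1·7 + 1), so t ≡ 4·5 = 20 ≡ 6 (mod 7).
    Then x = 1 + 4·6 = 25, valid modulo lcm(4, 14) = 28: x ≡ 25 (mod 28).
  Combine with x ≡ 5 (mod 15): gcd(28, 15) = 1; 5 - 25 = -20, which IS divisible by 1, so compatible.
    Write x = 25 + 28·t and substitute into x ≡ 5 (mod 15): 28·t ≡ 5 − 25 = -20 (mod 15).
    Reduce coefficients mod 15: 13·t ≡ 10 (mod 15).
    The inverse of 13 mod 15 is 7 (since 13·7 = 91 = 6·15 + 1), so t ≡ 7·10 = 70 ≡ 10 (mod 15).
    Then x = 25 + 28·10 = 305, valid modulo lcm(28, 15) = 420: x ≡ 305 (mod 420).
Verify: 305 mod 4 = 1, 305 mod 14 = 11, 305 mod 15 = 5.

x ≡ 305 (mod 420).


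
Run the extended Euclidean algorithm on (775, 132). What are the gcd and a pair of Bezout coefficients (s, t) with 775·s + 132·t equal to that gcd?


Euclidean algorithm on (775, 132) — divide until remainder is 0:
  775 = 5 · 132 + 115
  132 = 1 · 115 + 17
  115 = 6 · 17 + 13
  17 = 1 · 13 + 4
  13 = 3 · 4 + 1
  4 = 4 · 1 + 0
gcd(775, 132) = 1.
Track Bezout coefficients alongside the remainders: start with r₀ = 775 = a·1 + b·0 (s = 1, t = 0) and r₁ = 132 = a·0 + b·1 (s = 0, t = 1); each new remainder r_{k+1} = r_{k-1} − q_k·r_k inherits s_{k+1} = s_{k-1} − q_k·s_k, t_{k+1} = t_{k-1} − q_k·t_k, so r_k = a·s_k + b·t_k at every step:
  q = 5: r = 115, s = 1 − 5·0 = 1, t = 0 − 5·1 = -5  (check: 775·1 + 132·(-5) = 115)
  q = 1: r = 17, s = 0 − 1·1 = -1, t = 1 − 1·(-5) = 6  (check: 775·(-1) + 132·6 = 17)
  q = 6: r = 13, s = 1 − 6·(-1) = 7, t = -5 − 6·6 = -41  (check: 775·7 + 132·(-41) = 13)
  q = 1: r = 4, s = -1 − 1·7 = -8, t = 6 − 1·(-41) = 47  (check: 775·(-8) + 132·47 = 4)
  q = 3: r = 1, s = 7 − 3·(-8) = 31, t = -41 − 3·47 = -182  (check: 775·31 + 132·(-182) = 1)
The row with r = 1 (the gcd) gives the Bezout coefficients s = 31, t = -182.
Result: 775 · (31) + 132 · (-182) = 1.

gcd(775, 132) = 1; s = 31, t = -182 (check: 775·31 + 132·(-182) = 1).


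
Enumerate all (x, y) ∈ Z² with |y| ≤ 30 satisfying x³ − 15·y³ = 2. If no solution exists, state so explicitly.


The equation is x³ - 15y³ = 2. For fixed y, x³ = 15·y³ + 2, so a solution requires the RHS to be a perfect cube.
Strategy: iterate y from -30 to 30, compute RHS = 15·y³ + 2, and check whether it is a (positive or negative) perfect cube.
Check small values of y:
  y = 0: RHS = 2 is not a perfect cube.
  y = 1: RHS = 17 is not a perfect cube.
  y = -1: RHS = -13 is not a perfect cube.
  y = 2: RHS = 122 is not a perfect cube.
  y = -2: RHS = -118 is not a perfect cube.
  y = 3: RHS = 407 is not a perfect cube.
  y = -3: RHS = -403 is not a perfect cube.
Continuing the search up to |y| = 30 finds no solutions either.
No (x, y) in the scanned range satisfies the equation.

No integer solutions with |y| ≤ 30.


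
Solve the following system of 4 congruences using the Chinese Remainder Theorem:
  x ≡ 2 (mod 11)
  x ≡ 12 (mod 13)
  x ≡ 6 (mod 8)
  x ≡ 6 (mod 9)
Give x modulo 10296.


Product of moduli M = 11 · 13 · 8 · 9 = 10296.
Merge one congruence at a time:
  Start: x ≡ 2 (mod 11).
  Combine with x ≡ 12 (mod 13); new modulus lcm = 143.
    Write x = 2 + 11·t and substitute into x ≡ 12 (mod 13): 11·t ≡ 12 − 2 = 10 (mod 13).
    The inverse of 11 mod 13 is 6 (since 11·6 = 66 = 5·13 + 1), so t ≡ 6·10 = 60 ≡ 8 (mod 13).
    Then x = 2 + 11·8 = 90, valid modulo lcm(11, 13) = 143: x ≡ 90 (mod 143).
  Combine with x ≡ 6 (mod 8); new modulus lcm = 1144.
    Write x = 90 + 143·t and substitute into x ≡ 6 (mod 8): 143·t ≡ 6 − 90 = -84 (mod 8).
    Reduce coefficients mod 8: 7·t ≡ 4 (mod 8).
    The inverse of 7 mod 8 is 7 (since 7·7 = 49 = 6·8 + 1), so t ≡ 7·4 = 28 ≡ 4 (mod 8).
    Then x = 90 + 143·4 = 662, valid modulo lcm(143, 8) = 1144: x ≡ 662 (mod 1144).
  Combine with x ≡ 6 (mod 9); new modulus lcm = 10296.
    Write x = 662 + 1144·t and substitute into x ≡ 6 (mod 9): 1144·t ≡ 6 − 662 = -656 (mod 9).
    Reduce coefficients mod 9: 1·t ≡ 1 (mod 9).
    So t ≡ 1 (mod 9).
    Then x = 662 + 1144·1 = 1806, valid modulo lcm(1144, 9) = 10296: x ≡ 1806 (mod 10296).
Verify against each original: 1806 mod 11 = 2, 1806 mod 13 = 12, 1806 mod 8 = 6, 1806 mod 9 = 6.

x ≡ 1806 (mod 10296).


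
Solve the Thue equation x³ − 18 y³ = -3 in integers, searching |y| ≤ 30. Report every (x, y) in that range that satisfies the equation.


The equation is x³ - 18y³ = -3. For fixed y, x³ = 18·y³ − 3, so a solution requires the RHS to be a perfect cube.
Strategy: iterate y from -30 to 30, compute RHS = 18·y³ − 3, and check whether it is a (positive or negative) perfect cube.
Check small values of y:
  y = 0: RHS = -3 is not a perfect cube.
  y = 1: RHS = 15 is not a perfect cube.
  y = -1: RHS = -21 is not a perfect cube.
  y = 2: RHS = 141 is not a perfect cube.
  y = -2: RHS = -147 is not a perfect cube.
  y = 3: RHS = 483 is not a perfect cube.
  y = -3: RHS = -489 is not a perfect cube.
Continuing the search up to |y| = 30 finds no solutions either.
No (x, y) in the scanned range satisfies the equation.

No integer solutions with |y| ≤ 30.


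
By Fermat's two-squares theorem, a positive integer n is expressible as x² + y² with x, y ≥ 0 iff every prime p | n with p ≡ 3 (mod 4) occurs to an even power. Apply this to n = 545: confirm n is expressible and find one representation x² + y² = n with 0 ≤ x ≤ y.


Step 1: Factor n = 545 = 5 · 109.
Step 2: Check the mod-4 condition on each prime factor: 5 ≡ 1 (mod 4), exponent 1; 109 ≡ 1 (mod 4), exponent 1.
All primes ≡ 3 (mod 4) appear to even exponent (or don't appear), so by the two-squares theorem n IS expressible as a sum of two squares.
Step 3: Build a representation. Here n = 5 · 109 is a product of primes ≡ 1 (mod 4). Each prime p ≡ 1 (mod 4) is itself a sum of two squares; find a² by testing p − a² for a perfect square:
  5: 5 − 1² = 4 = 2² ⇒ 5 = 1² + 2².
  109: 109 − 1² = 108, 109 − 2² = 105, 109 − 3² = 100 = 10² ⇒ 109 = 3² + 10².
  Combine using the Brahmagupta–Fibonacci identity (a² + b²)(c² + d²) = (ac − bd)² + (ad + bc)² = (ac + bd)² + (ad − bc)²:
  5 · 109 = 545: from (1² + 2²)(3² + 10²), take (1·3 − 2·10, 1·10 + 2·3) = (3 − 20, 10 + 6) = (-17, 16); dropping signs (only squares matter) gives (17, 16); check 17² + 16² = 289 + 256 = 545 ✓.
Step 4: Order so x ≤ y and verify: 16² + 17² = 256 + 289 = 545 = n. ✓

n = 545 = 16² + 17² (one valid representation with x ≤ y).


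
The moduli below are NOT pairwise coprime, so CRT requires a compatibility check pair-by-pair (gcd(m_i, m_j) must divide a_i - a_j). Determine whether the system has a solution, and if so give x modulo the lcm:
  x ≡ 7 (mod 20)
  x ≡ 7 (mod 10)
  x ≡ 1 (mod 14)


Moduli 20, 10, 14 are not pairwise coprime, so CRT works modulo lcm(m_i) when all pairwise compatibility conditions hold.
Pairwise compatibility: gcd(m_i, m_j) must divide a_i - a_j for every pair.
Merge one congruence at a time:
  Start: x ≡ 7 (mod 20).
  Combine with x ≡ 7 (mod 10): gcd(20, 10) = 10; 7 - 7 = 0, which IS divisible by 10, so compatible.
    Write x = 7 + 20·t and substitute into x ≡ 7 (mod 10): 20·t ≡ 7 − 7 = 0 (mod 10).
    Divide the congruence (and modulus) by g = 10: 2·t ≡ 0 (mod 1).
    Modulo 1 every t works; take t = 0.
    Then x = 7 + 20·0 = 7, valid modulo lcm(20, 10) = 20: x ≡ 7 (mod 20).
  Combine with x ≡ 1 (mod 14): gcd(20, 14) = 2; 1 - 7 = -6, which IS divisible by 2, so compatible.
    Write x = 7 + 20·t and substitute into x ≡ 1 (mod 14): 20·t ≡ 1 − 7 = -6 (mod 14).
    Divide the congruence (and modulus) by g = 2: 10·t ≡ -3 (mod 7).
    Reduce coefficients mod 7: 3·t ≡ 4 (mod 7).
    The inverse of 3 mod 7 is 5 (since 3·5 = 15 = 2·7 + 1), so t ≡ 5·4 = 20 ≡ 6 (mod 7).
    Then x = 7 + 20·6 = 127, valid modulo lcm(20, 14) = 140: x ≡ 127 (mod 140).
Verify: 127 mod 20 = 7, 127 mod 10 = 7, 127 mod 14 = 1.

x ≡ 127 (mod 140).


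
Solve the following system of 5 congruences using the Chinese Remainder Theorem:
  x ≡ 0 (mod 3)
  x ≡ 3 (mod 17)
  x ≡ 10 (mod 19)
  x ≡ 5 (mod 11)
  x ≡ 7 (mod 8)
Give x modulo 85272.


Product of moduli M = 3 · 17 · 19 · 11 · 8 = 85272.
Merge one congruence at a time:
  Start: x ≡ 0 (mod 3).
  Combine with x ≡ 3 (mod 17); new modulus lcm = 51.
    Write x = 0 + 3·t and substitute into x ≡ 3 (mod 17): 3·t ≡ 3 − 0 = 3 (mod 17).
    The inverse of 3 mod 17 is 6 (since 3·6 = 18 = 1·17 + 1), so t ≡ 6·3 = 18 ≡ 1 (mod 17).
    Then x = 0 + 3·1 = 3, valid modulo lcm(3, 17) = 51: x ≡ 3 (mod 51).
  Combine with x ≡ 10 (mod 19); new modulus lcm = 969.
    Write x = 3 + 51·t and substitute into x ≡ 10 (mod 19): 51·t ≡ 10 − 3 = 7 (mod 19).
    Reduce coefficients mod 19: 13·t ≡ 7 (mod 19).
    The inverse of 13 mod 19 is 3 (since 13·3 = 39 = 2·19 + 1), so t ≡ 3·7 = 21 ≡ 2 (mod 19).
    Then x = 3 + 51·2 = 105, valid modulo lcm(51, 19) = 969: x ≡ 105 (mod 969).
  Combine with x ≡ 5 (mod 11); new modulus lcm = 10659.
    Write x = 105 + 969·t and substitute into x ≡ 5 (mod 11): 969·t ≡ 5 − 105 = -100 (mod 11).
    Reduce coefficients mod 11: 1·t ≡ 10 (mod 11).
    So t ≡ 10 (mod 11).
    Then x = 105 + 969·10 = 9795, valid modulo lcm(969, 11) = 10659: x ≡ 9795 (mod 10659).
  Combine with x ≡ 7 (mod 8); new modulus lcm = 85272.
    Write x = 9795 + 10659·t and substitute into x ≡ 7 (mod 8): 10659·t ≡ 7 − 9795 = -9788 (mod 8).
    Reduce coefficients mod 8: 3·t ≡ 4 (mod 8).
    The inverse of 3 mod 8 is 3 (since 3·3 = 9 = 1·8 + 1), so t ≡ 3·4 = 12 ≡ 4 (mod 8).
    Then x = 9795 + 10659·4 = 52431, valid modulo lcm(10659, 8) = 85272: x ≡ 52431 (mod 85272).
Verify against each original: 52431 mod 3 = 0, 52431 mod 17 = 3, 52431 mod 19 = 10, 52431 mod 11 = 5, 52431 mod 8 = 7.

x ≡ 52431 (mod 85272).


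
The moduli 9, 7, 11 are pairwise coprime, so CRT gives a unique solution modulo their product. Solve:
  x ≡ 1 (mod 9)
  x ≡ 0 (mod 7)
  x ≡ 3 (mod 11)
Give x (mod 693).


Moduli 9, 7, 11 are pairwise coprime; by CRT there is a unique solution modulo M = 9 · 7 · 11 = 693.
Solve pairwise, accumulating the modulus:
  Start with x ≡ 1 (mod 9).
  Combine with x ≡ 0 (mod 7): since gcd(9, 7) = 1, we get a unique residue mod 63.
    Write x = 1 + 9·t and substitute into x ≡ 0 (mod 7): 9·t ≡ 0 − 1 = -1 (mod 7).
    Reduce coefficients mod 7: 2·t ≡ 6 (mod 7).
    The inverse of 2 mod 7 is 4 (since 2·4 = 8 = 1·7 + 1), so t ≡ 4·6 = 24 ≡ 3 (mod 7).
    Then x = 1 + 9·3 = 28, valid modulo lcm(9, 7) = 63: x ≡ 28 (mod 63).
  Combine with x ≡ 3 (mod 11): since gcd(63, 11) = 1, we get a unique residue mod 693.
    Write x = 28 + 63·t and substitute into x ≡ 3 (mod 11): 63·t ≡ 3 − 28 = -25 (mod 11).
    Reduce coefficients mod 11: 8·t ≡ 8 (mod 11).
    The inverse of 8 mod 11 is 7 (since 8·7 = 56 = 5·11 + 1), so t ≡ 7·8 = 56 ≡ 1 (mod 11).
    Then x = 28 + 63·1 = 91, valid modulo lcm(63, 11) = 693: x ≡ 91 (mod 693).
Verify: 91 mod 9 = 1 ✓, 91 mod 7 = 0 ✓, 91 mod 11 = 3 ✓.

x ≡ 91 (mod 693).


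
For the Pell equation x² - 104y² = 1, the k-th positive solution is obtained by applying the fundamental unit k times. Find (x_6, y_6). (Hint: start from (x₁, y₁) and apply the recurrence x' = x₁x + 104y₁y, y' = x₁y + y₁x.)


Step 1: Find the fundamental solution (x₁, y₁) of x² - 104y² = 1.
  Expand √104 as a continued fraction. a₀ = ⌊√104⌋ = 10; iterate m_{k+1} = d_k·a_k − m_k, d_{k+1} = (104 − m_{k+1}²)/d_k, a_{k+1} = ⌊(a₀ + m_{k+1})/d_{k+1}⌋ (starting m₀ = 0, d₀ = 1), with convergents p_k = a_k·p_{k-1} + p_{k-2}, q_k = a_k·q_{k-1} + q_{k-2} (p₋₁ = 1, q₋₁ = 0):
  k = 0: a₀ = 10; p₀/q₀ = 10/1; p₀² − 104·q₀² = 100 − 104 = -4.
  k = 1: m = 10, d = 4, a = ⌊(10 + 10)/4⌋ = 5; p/q = (5·10 + 1)/(5·1 + 0) = 51/5; p² − 104·q² = 2601 − 2600 = 1.
  The first convergent with p² − 104·q² = 1 gives the fundamental solution (x₁, y₁) = (51, 5).
Step 2: Apply the recurrence (x_{n+1}, y_{n+1}) = (x₁x_n + 104y₁y_n, x₁y_n + y₁x_n) repeatedly.
  From (x_1, y_1) = (51, 5): x_2 = 51·51 + 104·5·5 = 5201; y_2 = 51·5 + 5·51 = 510.
  From (x_2, y_2) = (5201, 510): x_3 = 51·5201 + 104·5·510 = 530451; y_3 = 51·510 + 5·5201 = 52015.
  From (x_3, y_3) = (530451, 52015): x_4 = 51·530451 + 104·5·52015 = 54100801; y_4 = 51·52015 + 5·530451 = 5305020.
  From (x_4, y_4) = (54100801, 5305020): x_5 = 51·54100801 + 104·5·5305020 = 5517751251; y_5 = 51·5305020 + 5·54100801 = 541060025.
  From (x_5, y_5) = (5517751251, 541060025): x_6 = 51·5517751251 + 104·5·541060025 = 562756526801; y_6 = 51·541060025 + 5·5517751251 = 55182817530.
Step 3: Verify x_6² - 104·y_6² = 316694908457124631293601 - 316694908457124631293600 = 1 (should be 1). ✓

(x_1, y_1) = (51, 5); (x_6, y_6) = (562756526801, 55182817530).
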